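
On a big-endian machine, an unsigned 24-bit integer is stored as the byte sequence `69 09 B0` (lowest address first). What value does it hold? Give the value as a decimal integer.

6883760

In big-endian order the high byte comes first in memory.
The bytes are already most-significant first: 0x6909B0.
0x6909B0 = 6883760.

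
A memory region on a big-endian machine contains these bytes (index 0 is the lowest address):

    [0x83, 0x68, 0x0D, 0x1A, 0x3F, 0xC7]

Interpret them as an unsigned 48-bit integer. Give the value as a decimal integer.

144482919661511

Big-endian: lowest address holds the most-significant byte.
The bytes are already most-significant first: 0x83680D1A3FC7.
0x83680D1A3FC7 = 144482919661511.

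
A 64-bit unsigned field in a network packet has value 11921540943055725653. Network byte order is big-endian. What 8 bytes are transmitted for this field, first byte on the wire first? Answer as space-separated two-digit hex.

11921540943055725653 in hexadecimal, padded to 64 bits, is 0xA571D2531E1CA455.
Split into bytes (most-significant first): A5 71 D2 53 1E 1C A4 55.
Big-endian stores the most-significant byte at the lowest address.
So the memory order matches the most-significant-first order: A5 71 D2 53 1E 1C A4 55.

A5 71 D2 53 1E 1C A4 55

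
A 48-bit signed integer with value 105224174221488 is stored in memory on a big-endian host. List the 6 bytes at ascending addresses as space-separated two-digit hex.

105224174221488 in hexadecimal, padded to 48 bits, is 0x5FB36986B8B0.
Split into bytes (most-significant first): 5F B3 69 86 B8 B0.
In big-endian order the high byte comes first in memory.
So the memory order matches the most-significant-first order: 5F B3 69 86 B8 B0.

5F B3 69 86 B8 B0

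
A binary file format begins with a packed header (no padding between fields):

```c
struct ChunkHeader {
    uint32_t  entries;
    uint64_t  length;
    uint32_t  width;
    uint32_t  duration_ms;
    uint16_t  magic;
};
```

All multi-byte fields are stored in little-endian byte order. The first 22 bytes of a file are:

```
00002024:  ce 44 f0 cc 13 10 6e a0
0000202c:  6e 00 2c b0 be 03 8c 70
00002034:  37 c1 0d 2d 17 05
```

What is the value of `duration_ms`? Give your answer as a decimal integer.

755876151

`duration_ms` follows `entries` (4 B), `length` (8 B), `width` (4 B), so it starts at offset 4 + 8 + 4 = 16 and occupies 4 bytes.
Bytes at offsets 16..19: 37 C1 0D 2D.
Little-endian: lowest address holds the least-significant byte.
Reassemble most-significant byte first: 2D 0D C1 37 → 0x2D0DC137.
0x2D0DC137 = 755876151.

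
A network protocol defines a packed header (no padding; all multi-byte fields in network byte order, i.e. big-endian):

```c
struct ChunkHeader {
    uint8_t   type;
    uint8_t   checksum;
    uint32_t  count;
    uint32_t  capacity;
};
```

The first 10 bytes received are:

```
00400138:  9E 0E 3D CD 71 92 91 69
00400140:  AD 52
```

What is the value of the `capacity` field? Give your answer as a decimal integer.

`capacity` follows `type` (1 B), `checksum` (1 B), `count` (4 B), so it starts at offset 1 + 1 + 4 = 6 and occupies 4 bytes.
Bytes at offsets 6..9: 91 69 AD 52.
In big-endian order the high byte comes first in memory.
The bytes are already most-significant first: 0x9169AD52.
0x9169AD52 = 2439621970.

2439621970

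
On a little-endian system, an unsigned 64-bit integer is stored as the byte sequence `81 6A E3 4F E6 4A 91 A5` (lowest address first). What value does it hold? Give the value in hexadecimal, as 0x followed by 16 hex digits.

In little-endian order the low byte comes first in memory.
Reassemble most-significant byte first: A5 91 4A E6 4F E3 6A 81 → 0xA5914AE64FE36A81.

0xA5914AE64FE36A81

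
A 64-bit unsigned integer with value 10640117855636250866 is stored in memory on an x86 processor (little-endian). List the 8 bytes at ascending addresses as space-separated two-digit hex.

F2 60 7D E1 D0 4A A9 93

10640117855636250866 in hexadecimal, padded to 64 bits, is 0x93A94AD0E17D60F2.
Split into bytes (most-significant first): 93 A9 4A D0 E1 7D 60 F2.
Little-endian stores the least-significant byte at the lowest address.
So at ascending addresses the bytes are F2 60 7D E1 D0 4A A9 93.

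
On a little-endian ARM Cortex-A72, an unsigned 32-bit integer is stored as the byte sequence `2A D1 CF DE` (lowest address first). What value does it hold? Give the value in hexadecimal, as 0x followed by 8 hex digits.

In little-endian order the low byte comes first in memory.
Reassemble most-significant byte first: DE CF D1 2A → 0xDECFD12A.

0xDECFD12A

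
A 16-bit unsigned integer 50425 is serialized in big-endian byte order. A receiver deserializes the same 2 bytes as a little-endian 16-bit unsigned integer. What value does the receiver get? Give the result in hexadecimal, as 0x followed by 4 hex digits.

50425 in 16-bit hexadecimal is 0xC4F9.
Stored big-endian, the bytes at ascending addresses are C4 F9.
Read back as little-endian, the first byte is least significant, giving 0xF9C4.

0xF9C4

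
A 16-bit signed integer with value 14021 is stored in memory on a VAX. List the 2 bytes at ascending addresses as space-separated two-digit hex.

C5 36

14021 in hexadecimal, padded to 16 bits, is 0x36C5.
Split into bytes (most-significant first): 36 C5.
Little-endian: lowest address holds the least-significant byte.
So at ascending addresses the bytes are C5 36.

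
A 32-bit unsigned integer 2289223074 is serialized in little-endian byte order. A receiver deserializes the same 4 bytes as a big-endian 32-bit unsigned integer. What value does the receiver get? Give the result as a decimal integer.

2730848904

2289223074 in 32-bit hexadecimal is 0x8872C5A2.
Stored little-endian, the bytes at ascending addresses are A2 C5 72 88.
Read back as big-endian, the last byte is least significant, giving 0xA2C57288.
0xA2C57288 = 2730848904.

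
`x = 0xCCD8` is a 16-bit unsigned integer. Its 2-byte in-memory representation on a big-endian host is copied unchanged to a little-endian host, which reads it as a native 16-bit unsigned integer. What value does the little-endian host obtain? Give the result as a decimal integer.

55500

Stored big-endian, the bytes at ascending addresses are CC D8.
Read back as little-endian, the first byte is least significant, giving 0xD8CC.
0xD8CC = 55500.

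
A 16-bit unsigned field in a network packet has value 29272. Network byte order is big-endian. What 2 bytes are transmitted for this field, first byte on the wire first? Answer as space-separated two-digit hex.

29272 in hexadecimal, padded to 16 bits, is 0x7258.
Split into bytes (most-significant first): 72 58.
Big-endian: lowest address holds the most-significant byte.
So the memory order matches the most-significant-first order: 72 58.

72 58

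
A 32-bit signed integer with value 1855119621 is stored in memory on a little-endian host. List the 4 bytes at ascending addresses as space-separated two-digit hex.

1855119621 in hexadecimal, padded to 32 bits, is 0x6E92E105.
Split into bytes (most-significant first): 6E 92 E1 05.
In little-endian order the low byte comes first in memory.
So at ascending addresses the bytes are 05 E1 92 6E.

05 E1 92 6E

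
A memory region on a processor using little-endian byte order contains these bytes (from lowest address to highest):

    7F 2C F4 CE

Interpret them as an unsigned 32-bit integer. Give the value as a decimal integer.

3472108671

Little-endian: lowest address holds the least-significant byte.
Reassemble most-significant byte first: CE F4 2C 7F → 0xCEF42C7F.
0xCEF42C7F = 3472108671.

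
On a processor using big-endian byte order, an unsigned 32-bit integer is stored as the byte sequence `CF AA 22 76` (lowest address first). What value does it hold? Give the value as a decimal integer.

In big-endian order the high byte comes first in memory.
The bytes are already most-significant first: 0xCFAA2276.
0xCFAA2276 = 3484033654.

3484033654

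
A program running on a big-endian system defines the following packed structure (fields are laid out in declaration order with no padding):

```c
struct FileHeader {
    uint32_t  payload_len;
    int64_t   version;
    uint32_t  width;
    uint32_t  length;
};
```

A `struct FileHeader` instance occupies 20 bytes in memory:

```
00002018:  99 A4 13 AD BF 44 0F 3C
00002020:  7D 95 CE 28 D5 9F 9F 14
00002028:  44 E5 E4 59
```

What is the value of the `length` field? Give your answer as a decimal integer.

`length` follows `payload_len` (4 B), `version` (8 B), `width` (4 B), so it starts at offset 4 + 8 + 4 = 16 and occupies 4 bytes.
Bytes at offsets 16..19: 44 E5 E4 59.
Big-endian stores the most-significant byte at the lowest address.
The bytes are already most-significant first: 0x44E5E459.
0x44E5E459 = 1155916889.

1155916889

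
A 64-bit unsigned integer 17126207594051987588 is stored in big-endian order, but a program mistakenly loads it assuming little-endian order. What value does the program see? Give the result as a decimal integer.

17126207594051987588 in 64-bit hexadecimal is 0xEDAC83117910E884.
Stored big-endian, the bytes at ascending addresses are ED AC 83 11 79 10 E8 84.
Read back as little-endian, the first byte is least significant, giving 0x84E810791183ACED.
0x84E810791183ACED = 9576922719774289133.

9576922719774289133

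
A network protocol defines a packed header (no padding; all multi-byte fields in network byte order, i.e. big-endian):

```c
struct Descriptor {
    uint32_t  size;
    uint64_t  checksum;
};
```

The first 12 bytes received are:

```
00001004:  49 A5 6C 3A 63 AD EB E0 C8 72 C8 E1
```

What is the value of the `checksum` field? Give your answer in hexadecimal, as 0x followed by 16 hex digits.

`checksum` follows `size` (4 bytes), so it starts at byte offset 4 and occupies 8 bytes.
Bytes at offsets 4..11: 63 AD EB E0 C8 72 C8 E1.
Big-endian: lowest address holds the most-significant byte.
The bytes are already most-significant first: 0x63ADEBE0C872C8E1.

0x63ADEBE0C872C8E1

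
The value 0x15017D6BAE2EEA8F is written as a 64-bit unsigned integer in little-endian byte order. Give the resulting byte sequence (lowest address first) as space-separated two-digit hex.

Split into bytes (most-significant first): 15 01 7D 6B AE 2E EA 8F.
Little-endian stores the least-significant byte at the lowest address.
So at ascending addresses the bytes are 8F EA 2E AE 6B 7D 01 15.

8F EA 2E AE 6B 7D 01 15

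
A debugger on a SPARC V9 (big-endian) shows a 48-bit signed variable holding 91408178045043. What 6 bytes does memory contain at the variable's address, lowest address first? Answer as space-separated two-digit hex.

91408178045043 in hexadecimal, padded to 48 bits, is 0x53229FFB6073.
Split into bytes (most-significant first): 53 22 9F FB 60 73.
Big-endian stores the most-significant byte at the lowest address.
So the memory order matches the most-significant-first order: 53 22 9F FB 60 73.

53 22 9F FB 60 73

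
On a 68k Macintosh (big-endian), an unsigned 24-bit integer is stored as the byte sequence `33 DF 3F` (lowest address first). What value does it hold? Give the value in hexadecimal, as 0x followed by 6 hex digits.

0x33DF3F

Big-endian: lowest address holds the most-significant byte.
The bytes are already most-significant first: 0x33DF3F.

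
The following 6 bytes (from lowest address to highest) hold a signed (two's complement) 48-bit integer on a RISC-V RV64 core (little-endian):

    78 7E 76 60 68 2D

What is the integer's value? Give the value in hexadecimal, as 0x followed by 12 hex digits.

0x2D6860767E78

In little-endian order the low byte comes first in memory.
Reassemble most-significant byte first: 2D 68 60 76 7E 78 → 0x2D6860767E78.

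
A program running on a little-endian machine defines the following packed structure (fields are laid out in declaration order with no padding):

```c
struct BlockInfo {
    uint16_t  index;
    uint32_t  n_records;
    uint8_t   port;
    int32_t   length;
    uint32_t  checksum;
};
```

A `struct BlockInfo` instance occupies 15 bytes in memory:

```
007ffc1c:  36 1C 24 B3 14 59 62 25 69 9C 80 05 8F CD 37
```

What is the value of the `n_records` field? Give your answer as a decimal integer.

1494528804

`n_records` follows `index` (2 bytes), so it starts at byte offset 2 and occupies 4 bytes.
Bytes at offsets 2..5: 24 B3 14 59.
Little-endian: lowest address holds the least-significant byte.
Reassemble most-significant byte first: 59 14 B3 24 → 0x5914B324.
0x5914B324 = 1494528804.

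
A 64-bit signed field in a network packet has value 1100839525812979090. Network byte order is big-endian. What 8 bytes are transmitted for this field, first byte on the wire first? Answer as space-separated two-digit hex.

0F 46 F7 B7 5A CA C5 92

1100839525812979090 in hexadecimal, padded to 64 bits, is 0x0F46F7B75ACAC592.
Split into bytes (most-significant first): 0F 46 F7 B7 5A CA C5 92.
Big-endian: lowest address holds the most-significant byte.
So the memory order matches the most-significant-first order: 0F 46 F7 B7 5A CA C5 92.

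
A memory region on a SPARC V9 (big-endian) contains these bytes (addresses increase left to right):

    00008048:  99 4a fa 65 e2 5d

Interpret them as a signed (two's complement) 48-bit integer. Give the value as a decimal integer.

Big-endian: lowest address holds the most-significant byte.
The bytes are already most-significant first: 0x994AFA65E25D.
Top bit is set, so as a signed 48-bit value this is 0x994AFA65E25D − 2^48 = -112927669099939.

-112927669099939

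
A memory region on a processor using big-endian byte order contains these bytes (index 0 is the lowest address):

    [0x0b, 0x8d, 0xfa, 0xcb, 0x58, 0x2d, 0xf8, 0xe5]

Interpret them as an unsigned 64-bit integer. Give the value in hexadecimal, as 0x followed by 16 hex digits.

0x0B8DFACB582DF8E5

In big-endian order the high byte comes first in memory.
The bytes are already most-significant first: 0x0B8DFACB582DF8E5.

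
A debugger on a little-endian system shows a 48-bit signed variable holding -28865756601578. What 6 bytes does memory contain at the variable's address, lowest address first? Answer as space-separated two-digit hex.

16 E3 D4 2A BF E5

Two's complement of -28865756601578 in 48 bits: 28865756601578 = 0x1A40D52B1CEA; invert → 0xE5BF2AD4E315; add 1 → 0xE5BF2AD4E316.
Split into bytes (most-significant first): E5 BF 2A D4 E3 16.
Little-endian: lowest address holds the least-significant byte.
So at ascending addresses the bytes are 16 E3 D4 2A BF E5.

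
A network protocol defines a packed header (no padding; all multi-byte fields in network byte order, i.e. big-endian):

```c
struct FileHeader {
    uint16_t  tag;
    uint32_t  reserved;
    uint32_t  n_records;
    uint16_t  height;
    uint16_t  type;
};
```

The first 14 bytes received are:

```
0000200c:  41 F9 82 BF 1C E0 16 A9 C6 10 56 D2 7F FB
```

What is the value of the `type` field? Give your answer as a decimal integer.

32763

`type` follows `tag` (2 B), `reserved` (4 B), `n_records` (4 B), `height` (2 B), so it starts at offset 2 + 4 + 4 + 2 = 12 and occupies 2 bytes.
Bytes at offsets 12..13: 7F FB.
In big-endian order the high byte comes first in memory.
The bytes are already most-significant first: 0x7FFB.
0x7FFB = 32763.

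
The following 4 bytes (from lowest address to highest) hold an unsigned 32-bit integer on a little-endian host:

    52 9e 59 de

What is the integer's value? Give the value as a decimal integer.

3730415186

Little-endian: lowest address holds the least-significant byte.
Reassemble most-significant byte first: DE 59 9E 52 → 0xDE599E52.
0xDE599E52 = 3730415186.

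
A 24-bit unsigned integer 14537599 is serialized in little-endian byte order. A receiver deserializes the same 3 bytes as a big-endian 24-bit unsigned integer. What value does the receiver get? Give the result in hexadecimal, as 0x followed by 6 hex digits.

14537599 in 24-bit hexadecimal is 0xDDD37F.
Stored little-endian, the bytes at ascending addresses are 7F D3 DD.
Read back as big-endian, the last byte is least significant, giving 0x7FD3DD.

0x7FD3DD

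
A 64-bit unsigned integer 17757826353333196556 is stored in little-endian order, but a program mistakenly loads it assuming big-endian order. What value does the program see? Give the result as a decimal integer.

925347602880819446

17757826353333196556 in 64-bit hexadecimal is 0xF67078FBBD7ED70C.
Stored little-endian, the bytes at ascending addresses are 0C D7 7E BD FB 78 70 F6.
Read back as big-endian, the last byte is least significant, giving 0x0CD77EBDFB7870F6.
0x0CD77EBDFB7870F6 = 925347602880819446.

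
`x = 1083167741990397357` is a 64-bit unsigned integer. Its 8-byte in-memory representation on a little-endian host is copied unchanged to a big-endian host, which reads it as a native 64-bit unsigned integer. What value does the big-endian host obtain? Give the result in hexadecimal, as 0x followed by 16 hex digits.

0xADE57F8D522F080F

1083167741990397357 in 64-bit hexadecimal is 0x0F082F528D7FE5AD.
Stored little-endian, the bytes at ascending addresses are AD E5 7F 8D 52 2F 08 0F.
Read back as big-endian, the last byte is least significant, giving 0xADE57F8D522F080F.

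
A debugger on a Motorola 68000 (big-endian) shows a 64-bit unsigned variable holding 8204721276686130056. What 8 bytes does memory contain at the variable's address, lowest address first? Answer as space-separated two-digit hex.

71 DD 06 87 D9 F7 5B 88

8204721276686130056 in hexadecimal, padded to 64 bits, is 0x71DD0687D9F75B88.
Split into bytes (most-significant first): 71 DD 06 87 D9 F7 5B 88.
Big-endian stores the most-significant byte at the lowest address.
So the memory order matches the most-significant-first order: 71 DD 06 87 D9 F7 5B 88.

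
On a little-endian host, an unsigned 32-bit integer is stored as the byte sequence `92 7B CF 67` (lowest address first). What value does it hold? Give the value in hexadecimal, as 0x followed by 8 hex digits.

0x67CF7B92

Little-endian: lowest address holds the least-significant byte.
Reassemble most-significant byte first: 67 CF 7B 92 → 0x67CF7B92.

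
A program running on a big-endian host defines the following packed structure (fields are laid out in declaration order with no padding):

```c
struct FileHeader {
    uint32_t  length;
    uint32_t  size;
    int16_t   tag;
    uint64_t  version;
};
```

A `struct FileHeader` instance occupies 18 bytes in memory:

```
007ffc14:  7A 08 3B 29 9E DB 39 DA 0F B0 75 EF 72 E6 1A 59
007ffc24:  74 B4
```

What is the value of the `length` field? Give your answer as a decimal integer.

2047359785

`length` is the first field, at byte offset 0, occupying 4 bytes.
Bytes at offsets 0..3: 7A 08 3B 29.
Big-endian stores the most-significant byte at the lowest address.
The bytes are already most-significant first: 0x7A083B29.
0x7A083B29 = 2047359785.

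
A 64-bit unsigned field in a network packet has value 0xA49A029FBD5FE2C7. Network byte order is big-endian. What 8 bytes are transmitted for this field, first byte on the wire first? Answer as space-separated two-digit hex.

Split into bytes (most-significant first): A4 9A 02 9F BD 5F E2 C7.
Big-endian: lowest address holds the most-significant byte.
So the memory order matches the most-significant-first order: A4 9A 02 9F BD 5F E2 C7.

A4 9A 02 9F BD 5F E2 C7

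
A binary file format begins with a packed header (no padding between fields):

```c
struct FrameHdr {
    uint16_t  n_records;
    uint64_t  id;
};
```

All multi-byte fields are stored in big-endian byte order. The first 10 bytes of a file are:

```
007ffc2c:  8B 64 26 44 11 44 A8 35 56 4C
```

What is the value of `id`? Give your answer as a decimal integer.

2757347858435102284

`id` follows `n_records` (2 bytes), so it starts at byte offset 2 and occupies 8 bytes.
Bytes at offsets 2..9: 26 44 11 44 A8 35 56 4C.
Big-endian: lowest address holds the most-significant byte.
The bytes are already most-significant first: 0x26441144A835564C.
0x26441144A835564C = 2757347858435102284.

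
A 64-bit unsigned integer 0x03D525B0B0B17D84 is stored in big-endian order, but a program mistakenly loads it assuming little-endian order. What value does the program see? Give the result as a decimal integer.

Stored big-endian, the bytes at ascending addresses are 03 D5 25 B0 B0 B1 7D 84.
Read back as little-endian, the first byte is least significant, giving 0x847DB1B0B025D503.
0x847DB1B0B025D503 = 9546982157522949379.

9546982157522949379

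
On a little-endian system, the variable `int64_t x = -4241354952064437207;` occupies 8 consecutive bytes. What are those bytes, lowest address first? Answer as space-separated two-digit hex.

Two's complement of -4241354952064437207 in 64 bits: 4241354952064437207 = 0x3ADC51DB74250BD7; invert → 0xC523AE248BDAF428; add 1 → 0xC523AE248BDAF429.
Split into bytes (most-significant first): C5 23 AE 24 8B DA F4 29.
In little-endian order the low byte comes first in memory.
So at ascending addresses the bytes are 29 F4 DA 8B 24 AE 23 C5.

29 F4 DA 8B 24 AE 23 C5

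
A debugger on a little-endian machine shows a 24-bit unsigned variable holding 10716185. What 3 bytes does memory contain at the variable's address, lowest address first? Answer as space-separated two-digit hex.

19 84 A3

10716185 in hexadecimal, padded to 24 bits, is 0xA38419.
Split into bytes (most-significant first): A3 84 19.
Little-endian: lowest address holds the least-significant byte.
So at ascending addresses the bytes are 19 84 A3.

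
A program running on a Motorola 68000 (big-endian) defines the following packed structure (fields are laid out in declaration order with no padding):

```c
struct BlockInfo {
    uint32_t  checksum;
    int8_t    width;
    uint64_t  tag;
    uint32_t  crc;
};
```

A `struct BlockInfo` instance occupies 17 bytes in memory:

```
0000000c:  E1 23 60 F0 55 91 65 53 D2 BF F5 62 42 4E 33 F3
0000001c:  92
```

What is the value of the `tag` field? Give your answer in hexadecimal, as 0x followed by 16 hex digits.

0x916553D2BFF56242

`tag` follows `checksum` (4 B), `width` (1 B), so it starts at offset 4 + 1 = 5 and occupies 8 bytes.
Bytes at offsets 5..12: 91 65 53 D2 BF F5 62 42.
Big-endian: lowest address holds the most-significant byte.
The bytes are already most-significant first: 0x916553D2BFF56242.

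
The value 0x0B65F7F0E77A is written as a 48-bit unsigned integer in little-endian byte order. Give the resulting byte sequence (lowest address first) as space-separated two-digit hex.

Split into bytes (most-significant first): 0B 65 F7 F0 E7 7A.
In little-endian order the low byte comes first in memory.
So at ascending addresses the bytes are 7A E7 F0 F7 65 0B.

7A E7 F0 F7 65 0B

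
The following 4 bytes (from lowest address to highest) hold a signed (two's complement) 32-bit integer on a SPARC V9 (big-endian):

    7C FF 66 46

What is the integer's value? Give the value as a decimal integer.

2097112646

In big-endian order the high byte comes first in memory.
The bytes are already most-significant first: 0x7CFF6646.
0x7CFF6646 = 2097112646.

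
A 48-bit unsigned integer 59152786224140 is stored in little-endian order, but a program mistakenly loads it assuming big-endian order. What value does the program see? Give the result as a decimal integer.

13695838374965

59152786224140 in 48-bit hexadecimal is 0x35CC94CF740C.
Stored little-endian, the bytes at ascending addresses are 0C 74 CF 94 CC 35.
Read back as big-endian, the last byte is least significant, giving 0x0C74CF94CC35.
0x0C74CF94CC35 = 13695838374965.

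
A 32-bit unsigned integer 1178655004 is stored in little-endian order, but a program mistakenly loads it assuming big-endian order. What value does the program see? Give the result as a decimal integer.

483999814

1178655004 in 32-bit hexadecimal is 0x4640D91C.
Stored little-endian, the bytes at ascending addresses are 1C D9 40 46.
Read back as big-endian, the last byte is least significant, giving 0x1CD94046.
0x1CD94046 = 483999814.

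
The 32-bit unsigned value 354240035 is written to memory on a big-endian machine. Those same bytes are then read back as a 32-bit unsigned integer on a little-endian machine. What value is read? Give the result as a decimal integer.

354240035 in 32-bit hexadecimal is 0x151D4623.
Stored big-endian, the bytes at ascending addresses are 15 1D 46 23.
Read back as little-endian, the first byte is least significant, giving 0x23461D15.
0x23461D15 = 591797525.

591797525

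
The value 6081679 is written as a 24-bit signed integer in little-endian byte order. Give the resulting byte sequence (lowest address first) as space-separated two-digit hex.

6081679 in hexadecimal, padded to 24 bits, is 0x5CCC8F.
Split into bytes (most-significant first): 5C CC 8F.
In little-endian order the low byte comes first in memory.
So at ascending addresses the bytes are 8F CC 5C.

8F CC 5C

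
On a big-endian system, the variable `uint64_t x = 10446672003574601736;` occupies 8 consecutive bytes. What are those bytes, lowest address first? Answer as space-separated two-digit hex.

10446672003574601736 in hexadecimal, padded to 64 bits, is 0x90FA08D6A2151808.
Split into bytes (most-significant first): 90 FA 08 D6 A2 15 18 08.
Big-endian stores the most-significant byte at the lowest address.
So the memory order matches the most-significant-first order: 90 FA 08 D6 A2 15 18 08.

90 FA 08 D6 A2 15 18 08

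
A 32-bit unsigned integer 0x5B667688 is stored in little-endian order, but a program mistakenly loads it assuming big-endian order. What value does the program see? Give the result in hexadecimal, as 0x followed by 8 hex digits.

Stored little-endian, the bytes at ascending addresses are 88 76 66 5B.
Read back as big-endian, the last byte is least significant, giving 0x8876665B.

0x8876665B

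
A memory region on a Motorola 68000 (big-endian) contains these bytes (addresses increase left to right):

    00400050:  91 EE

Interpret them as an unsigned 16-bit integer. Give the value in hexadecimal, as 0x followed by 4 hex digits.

Big-endian: lowest address holds the most-significant byte.
The bytes are already most-significant first: 0x91EE.

0x91EE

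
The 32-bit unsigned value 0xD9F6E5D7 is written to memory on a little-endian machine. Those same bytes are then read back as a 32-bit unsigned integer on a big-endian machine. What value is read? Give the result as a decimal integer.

3622172377

Stored little-endian, the bytes at ascending addresses are D7 E5 F6 D9.
Read back as big-endian, the last byte is least significant, giving 0xD7E5F6D9.
0xD7E5F6D9 = 3622172377.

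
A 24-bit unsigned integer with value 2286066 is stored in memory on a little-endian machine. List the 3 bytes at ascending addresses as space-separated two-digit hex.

2286066 in hexadecimal, padded to 24 bits, is 0x22E1F2.
Split into bytes (most-significant first): 22 E1 F2.
Little-endian: lowest address holds the least-significant byte.
So at ascending addresses the bytes are F2 E1 22.

F2 E1 22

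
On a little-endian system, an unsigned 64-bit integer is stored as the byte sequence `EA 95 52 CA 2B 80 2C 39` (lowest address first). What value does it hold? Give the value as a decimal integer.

4119808684703520234

Little-endian stores the least-significant byte at the lowest address.
Reassemble most-significant byte first: 39 2C 80 2B CA 52 95 EA → 0x392C802BCA5295EA.
0x392C802BCA5295EA = 4119808684703520234.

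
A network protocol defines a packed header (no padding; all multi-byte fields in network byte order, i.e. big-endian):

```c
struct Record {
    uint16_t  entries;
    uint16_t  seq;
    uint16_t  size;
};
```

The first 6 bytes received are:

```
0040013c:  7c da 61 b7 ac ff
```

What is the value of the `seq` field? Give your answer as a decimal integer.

25015

`seq` follows `entries` (2 bytes), so it starts at byte offset 2 and occupies 2 bytes.
Bytes at offsets 2..3: 61 B7.
In big-endian order the high byte comes first in memory.
The bytes are already most-significant first: 0x61B7.
0x61B7 = 25015.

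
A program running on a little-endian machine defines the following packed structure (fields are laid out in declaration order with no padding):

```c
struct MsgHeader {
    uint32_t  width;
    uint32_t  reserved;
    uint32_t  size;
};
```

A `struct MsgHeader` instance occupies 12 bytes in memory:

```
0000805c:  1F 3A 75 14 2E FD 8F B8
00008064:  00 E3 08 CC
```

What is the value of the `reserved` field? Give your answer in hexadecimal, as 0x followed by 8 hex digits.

`reserved` follows `width` (4 bytes), so it starts at byte offset 4 and occupies 4 bytes.
Bytes at offsets 4..7: 2E FD 8F B8.
Little-endian: lowest address holds the least-significant byte.
Reassemble most-significant byte first: B8 8F FD 2E → 0xB88FFD2E.

0xB88FFD2E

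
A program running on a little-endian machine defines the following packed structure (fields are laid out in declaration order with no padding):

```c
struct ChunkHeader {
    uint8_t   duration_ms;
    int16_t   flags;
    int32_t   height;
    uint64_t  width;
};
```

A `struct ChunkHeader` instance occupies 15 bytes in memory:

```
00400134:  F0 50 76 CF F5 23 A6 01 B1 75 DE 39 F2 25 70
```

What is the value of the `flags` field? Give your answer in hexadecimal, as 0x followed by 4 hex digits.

0x7650

`flags` follows `duration_ms` (1 byte), so it starts at byte offset 1 and occupies 2 bytes.
Bytes at offsets 1..2: 50 76.
Little-endian stores the least-significant byte at the lowest address.
Reassemble most-significant byte first: 76 50 → 0x7650.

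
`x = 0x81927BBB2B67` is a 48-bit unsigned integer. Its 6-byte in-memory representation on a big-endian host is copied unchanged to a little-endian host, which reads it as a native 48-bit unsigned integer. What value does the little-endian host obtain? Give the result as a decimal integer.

113437526692481

Stored big-endian, the bytes at ascending addresses are 81 92 7B BB 2B 67.
Read back as little-endian, the first byte is least significant, giving 0x672BBB7B9281.
0x672BBB7B9281 = 113437526692481.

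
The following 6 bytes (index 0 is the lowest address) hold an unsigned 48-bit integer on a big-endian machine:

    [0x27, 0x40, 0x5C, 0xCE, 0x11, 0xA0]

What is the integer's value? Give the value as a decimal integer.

Big-endian: lowest address holds the most-significant byte.
The bytes are already most-significant first: 0x27405CCE11A0.
0x27405CCE11A0 = 43157388399008.

43157388399008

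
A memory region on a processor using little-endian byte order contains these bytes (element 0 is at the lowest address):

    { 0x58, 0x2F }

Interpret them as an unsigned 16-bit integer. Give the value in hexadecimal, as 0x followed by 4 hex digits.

0x2F58

Little-endian: lowest address holds the least-significant byte.
Reassemble most-significant byte first: 2F 58 → 0x2F58.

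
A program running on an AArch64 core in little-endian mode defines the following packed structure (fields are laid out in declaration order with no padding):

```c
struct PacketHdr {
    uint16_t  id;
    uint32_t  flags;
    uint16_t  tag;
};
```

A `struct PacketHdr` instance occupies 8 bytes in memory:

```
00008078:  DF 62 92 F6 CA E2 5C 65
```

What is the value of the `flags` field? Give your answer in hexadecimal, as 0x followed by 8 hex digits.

`flags` follows `id` (2 bytes), so it starts at byte offset 2 and occupies 4 bytes.
Bytes at offsets 2..5: 92 F6 CA E2.
Little-endian: lowest address holds the least-significant byte.
Reassemble most-significant byte first: E2 CA F6 92 → 0xE2CAF692.

0xE2CAF692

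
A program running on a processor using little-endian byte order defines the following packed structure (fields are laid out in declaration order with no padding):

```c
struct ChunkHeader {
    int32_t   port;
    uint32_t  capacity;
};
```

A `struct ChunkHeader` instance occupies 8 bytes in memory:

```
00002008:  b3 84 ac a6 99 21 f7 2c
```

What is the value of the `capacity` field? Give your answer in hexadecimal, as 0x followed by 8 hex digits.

0x2CF72199

`capacity` follows `port` (4 bytes), so it starts at byte offset 4 and occupies 4 bytes.
Bytes at offsets 4..7: 99 21 F7 2C.
Little-endian: lowest address holds the least-significant byte.
Reassemble most-significant byte first: 2C F7 21 99 → 0x2CF72199.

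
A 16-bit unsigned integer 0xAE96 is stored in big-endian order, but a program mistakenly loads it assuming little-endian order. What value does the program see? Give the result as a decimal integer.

Stored big-endian, the bytes at ascending addresses are AE 96.
Read back as little-endian, the first byte is least significant, giving 0x96AE.
0x96AE = 38574.

38574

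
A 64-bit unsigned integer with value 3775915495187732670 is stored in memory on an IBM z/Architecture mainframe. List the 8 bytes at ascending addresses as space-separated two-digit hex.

3775915495187732670 in hexadecimal, padded to 64 bits, is 0x3466BF23208ED8BE.
Split into bytes (most-significant first): 34 66 BF 23 20 8E D8 BE.
Big-endian: lowest address holds the most-significant byte.
So the memory order matches the most-significant-first order: 34 66 BF 23 20 8E D8 BE.

34 66 BF 23 20 8E D8 BE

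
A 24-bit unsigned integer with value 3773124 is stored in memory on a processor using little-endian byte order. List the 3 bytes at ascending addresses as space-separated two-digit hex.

3773124 in hexadecimal, padded to 24 bits, is 0x3992C4.
Split into bytes (most-significant first): 39 92 C4.
In little-endian order the low byte comes first in memory.
So at ascending addresses the bytes are C4 92 39.

C4 92 39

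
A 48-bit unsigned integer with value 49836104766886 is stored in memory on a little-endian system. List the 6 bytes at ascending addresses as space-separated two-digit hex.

A6 55 52 5F 53 2D

49836104766886 in hexadecimal, padded to 48 bits, is 0x2D535F5255A6.
Split into bytes (most-significant first): 2D 53 5F 52 55 A6.
Little-endian: lowest address holds the least-significant byte.
So at ascending addresses the bytes are A6 55 52 5F 53 2D.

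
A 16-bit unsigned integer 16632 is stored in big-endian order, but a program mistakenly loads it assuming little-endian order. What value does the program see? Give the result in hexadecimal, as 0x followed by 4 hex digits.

0xF840

16632 in 16-bit hexadecimal is 0x40F8.
Stored big-endian, the bytes at ascending addresses are 40 F8.
Read back as little-endian, the first byte is least significant, giving 0xF840.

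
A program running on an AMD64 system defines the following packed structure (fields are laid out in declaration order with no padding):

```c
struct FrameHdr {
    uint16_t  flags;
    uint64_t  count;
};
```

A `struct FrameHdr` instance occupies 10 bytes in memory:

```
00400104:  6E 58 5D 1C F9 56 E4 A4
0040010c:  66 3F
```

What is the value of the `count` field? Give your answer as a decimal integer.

4568520172632611933

`count` follows `flags` (2 bytes), so it starts at byte offset 2 and occupies 8 bytes.
Bytes at offsets 2..9: 5D 1C F9 56 E4 A4 66 3F.
Little-endian: lowest address holds the least-significant byte.
Reassemble most-significant byte first: 3F 66 A4 E4 56 F9 1C 5D → 0x3F66A4E456F91C5D.
0x3F66A4E456F91C5D = 4568520172632611933.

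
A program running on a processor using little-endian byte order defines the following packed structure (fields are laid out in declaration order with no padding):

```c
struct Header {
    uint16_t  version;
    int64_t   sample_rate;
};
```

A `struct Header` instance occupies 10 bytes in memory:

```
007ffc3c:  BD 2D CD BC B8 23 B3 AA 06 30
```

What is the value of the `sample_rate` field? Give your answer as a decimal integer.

3460641050055982285

`sample_rate` follows `version` (2 bytes), so it starts at byte offset 2 and occupies 8 bytes.
Bytes at offsets 2..9: CD BC B8 23 B3 AA 06 30.
Little-endian stores the least-significant byte at the lowest address.
Reassemble most-significant byte first: 30 06 AA B3 23 B8 BC CD → 0x3006AAB323B8BCCD.
0x3006AAB323B8BCCD = 3460641050055982285.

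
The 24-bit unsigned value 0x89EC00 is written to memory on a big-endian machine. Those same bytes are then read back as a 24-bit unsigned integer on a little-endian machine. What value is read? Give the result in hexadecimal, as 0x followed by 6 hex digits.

Stored big-endian, the bytes at ascending addresses are 89 EC 00.
Read back as little-endian, the first byte is least significant, giving 0x00EC89.

0x00EC89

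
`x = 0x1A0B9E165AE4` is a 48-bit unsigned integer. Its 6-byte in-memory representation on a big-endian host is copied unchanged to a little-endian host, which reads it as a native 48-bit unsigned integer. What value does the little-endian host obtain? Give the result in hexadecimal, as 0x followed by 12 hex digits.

0xE45A169E0B1A

Stored big-endian, the bytes at ascending addresses are 1A 0B 9E 16 5A E4.
Read back as little-endian, the first byte is least significant, giving 0xE45A169E0B1A.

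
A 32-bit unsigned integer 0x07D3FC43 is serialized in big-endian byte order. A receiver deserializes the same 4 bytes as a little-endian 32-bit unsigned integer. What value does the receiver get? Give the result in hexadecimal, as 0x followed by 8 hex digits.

0x43FCD307

Stored big-endian, the bytes at ascending addresses are 07 D3 FC 43.
Read back as little-endian, the first byte is least significant, giving 0x43FCD307.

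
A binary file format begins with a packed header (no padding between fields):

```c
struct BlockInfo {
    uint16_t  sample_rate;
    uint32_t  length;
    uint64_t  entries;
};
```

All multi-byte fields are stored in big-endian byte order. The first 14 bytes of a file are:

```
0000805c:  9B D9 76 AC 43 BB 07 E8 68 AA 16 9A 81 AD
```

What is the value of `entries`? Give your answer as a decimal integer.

`entries` follows `sample_rate` (2 B), `length` (4 B), so it starts at offset 2 + 4 = 6 and occupies 8 bytes.
Bytes at offsets 6..13: 07 E8 68 AA 16 9A 81 AD.
Big-endian: lowest address holds the most-significant byte.
The bytes are already most-significant first: 0x07E868AA169A81AD.
0x07E868AA169A81AD = 569820432595321261.

569820432595321261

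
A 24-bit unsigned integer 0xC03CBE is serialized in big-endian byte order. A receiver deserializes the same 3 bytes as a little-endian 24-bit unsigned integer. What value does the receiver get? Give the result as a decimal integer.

Stored big-endian, the bytes at ascending addresses are C0 3C BE.
Read back as little-endian, the first byte is least significant, giving 0xBE3CC0.
0xBE3CC0 = 12467392.

12467392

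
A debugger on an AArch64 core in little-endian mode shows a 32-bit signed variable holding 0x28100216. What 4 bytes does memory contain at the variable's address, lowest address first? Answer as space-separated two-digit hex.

Split into bytes (most-significant first): 28 10 02 16.
Little-endian stores the least-significant byte at the lowest address.
So at ascending addresses the bytes are 16 02 10 28.

16 02 10 28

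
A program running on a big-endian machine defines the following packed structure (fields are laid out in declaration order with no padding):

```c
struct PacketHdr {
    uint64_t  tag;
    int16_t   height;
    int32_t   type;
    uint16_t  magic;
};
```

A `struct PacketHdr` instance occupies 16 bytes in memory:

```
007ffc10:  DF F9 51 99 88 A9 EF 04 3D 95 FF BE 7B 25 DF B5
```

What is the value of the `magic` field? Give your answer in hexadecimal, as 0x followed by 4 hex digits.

`magic` follows `tag` (8 B), `height` (2 B), `type` (4 B), so it starts at offset 8 + 2 + 4 = 14 and occupies 2 bytes.
Bytes at offsets 14..15: DF B5.
Big-endian stores the most-significant byte at the lowest address.
The bytes are already most-significant first: 0xDFB5.

0xDFB5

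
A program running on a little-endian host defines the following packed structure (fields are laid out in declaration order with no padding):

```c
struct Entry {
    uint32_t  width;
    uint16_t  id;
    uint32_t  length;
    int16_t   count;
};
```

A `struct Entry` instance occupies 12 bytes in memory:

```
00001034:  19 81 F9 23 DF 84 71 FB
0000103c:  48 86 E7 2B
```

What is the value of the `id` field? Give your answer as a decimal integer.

`id` follows `width` (4 bytes), so it starts at byte offset 4 and occupies 2 bytes.
Bytes at offsets 4..5: DF 84.
Little-endian: lowest address holds the least-significant byte.
Reassemble most-significant byte first: 84 DF → 0x84DF.
0x84DF = 34015.

34015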